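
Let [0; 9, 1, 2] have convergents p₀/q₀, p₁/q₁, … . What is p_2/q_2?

Using pₖ = aₖpₖ₋₁ + pₖ₋₂, qₖ = aₖqₖ₋₁ + qₖ₋₂ (with p₋₁=1, p₋₂=0, q₋₁=0, q₋₂=1):
  k=0: a=0, p=0, q=1
  k=1: a=9, p=1, q=9
  k=2: a=1, p=1, q=10

1/10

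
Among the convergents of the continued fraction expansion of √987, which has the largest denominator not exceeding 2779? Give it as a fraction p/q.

√987 = [31; 2, 2, 2, 62, …] (period length 4).
Convergents:
  p_0/q_0 = 31/1
  p_1/q_1 = 63/2
  p_2/q_2 = 157/5
  p_3/q_3 = 377/12
  p_4/q_4 = 23531/749
  p_5/q_5 = 47439/1510
  p_6/q_6 = 118409/3769
q_5 = 1510 ≤ 2779 < 3769 = q_6, so the answer is 47439/1510.

47439/1510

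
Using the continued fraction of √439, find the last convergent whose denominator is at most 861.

18019/860

√439 = [20; 1, 19, 1, 40, …] (period length 4).
Convergents:
  p_0/q_0 = 20/1
  p_1/q_1 = 21/1
  p_2/q_2 = 419/20
  p_3/q_3 = 440/21
  p_4/q_4 = 18019/860
  p_5/q_5 = 18459/881
q_4 = 860 ≤ 861 < 881 = q_5, so the answer is 18019/860.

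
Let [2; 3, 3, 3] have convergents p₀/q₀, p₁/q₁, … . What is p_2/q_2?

23/10

Using pₖ = aₖpₖ₋₁ + pₖ₋₂, qₖ = aₖqₖ₋₁ + qₖ₋₂ (with p₋₁=1, p₋₂=0, q₋₁=0, q₋₂=1):
  k=0: a=2, p=2, q=1
  k=1: a=3, p=7, q=3
  k=2: a=3, p=23, q=10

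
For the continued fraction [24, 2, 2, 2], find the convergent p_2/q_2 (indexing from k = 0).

122/5

Using pₖ = aₖpₖ₋₁ + pₖ₋₂, qₖ = aₖqₖ₋₁ + qₖ₋₂ (with p₋₁=1, p₋₂=0, q₋₁=0, q₋₂=1):
  k=0: a=24, p=24, q=1
  k=1: a=2, p=49, q=2
  k=2: a=2, p=122, q=5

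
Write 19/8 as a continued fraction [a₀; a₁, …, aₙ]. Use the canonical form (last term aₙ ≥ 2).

[2; 2, 1, 2]

19 = 2·8 + 3
8 = 2·3 + 2
3 = 1·2 + 1
2 = 2·1 + 0  (stop)
So 19/8 = [2; 2, 1, 2].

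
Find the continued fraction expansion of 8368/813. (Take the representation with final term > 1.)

[10; 3, 2, 2, 2, 9, 2]

8368 = 10*813 + 238
813 = 3*238 + 99
238 = 2*99 + 40
99 = 2*40 + 19
40 = 2*19 + 2
19 = 9*2 + 1
2 = 2*1 + 0  (stop)
So 8368/813 = [10; 3, 2, 2, 2, 9, 2].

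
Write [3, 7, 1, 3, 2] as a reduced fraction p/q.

Fold from the inside: start with 2/1.
  3 + 1/2 = 7/2
  1 + 2/7 = 9/7
  7 + 7/9 = 70/9
  3 + 9/70 = 219/70

219/70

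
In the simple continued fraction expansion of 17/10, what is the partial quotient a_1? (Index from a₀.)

1

17 = 1·10 + 7   →  a_0 = 1
10 = 1·7 + 3   →  a_1 = 1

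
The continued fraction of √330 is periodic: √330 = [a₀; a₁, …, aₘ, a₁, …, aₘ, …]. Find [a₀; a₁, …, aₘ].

a₀ = ⌊√330⌋ = 18.

[18; 6, 36]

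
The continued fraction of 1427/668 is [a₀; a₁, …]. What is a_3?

1427 = 2·668 + 91   →  a_0 = 2
668 = 7·91 + 31   →  a_1 = 7
91 = 2·31 + 29   →  a_2 = 2
31 = 1·29 + 2   →  a_3 = 1

1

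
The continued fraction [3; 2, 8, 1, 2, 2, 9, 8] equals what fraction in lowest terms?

34232/9857

Fold from the inside: start with 8/1.
  9 + 1/8 = 73/8
  2 + 8/73 = 154/73
  2 + 73/154 = 381/154
  1 + 154/381 = 535/381
  8 + 381/535 = 4661/535
  2 + 535/4661 = 9857/4661
  3 + 4661/9857 = 34232/9857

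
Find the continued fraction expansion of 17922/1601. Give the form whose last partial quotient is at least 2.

[11; 5, 6, 1, 3, 5, 2]

17922 = 11*1601 + 311
1601 = 5*311 + 46
311 = 6*46 + 35
46 = 1*35 + 11
35 = 3*11 + 2
11 = 5*2 + 1
2 = 2*1 + 0  (stop)
So 17922/1601 = [11; 5, 6, 1, 3, 5, 2].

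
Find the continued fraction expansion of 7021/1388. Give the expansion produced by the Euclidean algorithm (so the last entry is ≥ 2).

7021 = 5·1388 + 81
1388 = 17·81 + 11
81 = 7·11 + 4
11 = 2·4 + 3
4 = 1·3 + 1
3 = 3·1 + 0  (stop)
So 7021/1388 = [5; 17, 7, 2, 1, 3].

[5; 17, 7, 2, 1, 3]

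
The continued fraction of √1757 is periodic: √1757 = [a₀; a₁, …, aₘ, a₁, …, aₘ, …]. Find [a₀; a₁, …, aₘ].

[41; 1, 10, 1, 82]

a₀ = ⌊√1757⌋ = 41.
With m₀=0, d₀=1 and mₖ₊₁ = dₖaₖ − mₖ, dₖ₊₁ = (n − mₖ₊₁²)/dₖ, aₖ₊₁ = ⌊(a₀+mₖ₊₁)/dₖ₊₁⌋:
  k=1: m=41, d=76, a=1
  k=2: m=35, d=7, a=10
  k=3: m=35, d=76, a=1
  k=4: m=41, d=1, a=82
d=1 and a=2a₀=82 at k=4, so the next step gives (m, d) = (41, 76) again — its k=1 value — and the period has length 4.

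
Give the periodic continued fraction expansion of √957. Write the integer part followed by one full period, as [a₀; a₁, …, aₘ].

[30; 1, 14, 2, 14, 1, 60]

a₀ = ⌊√957⌋ = 30.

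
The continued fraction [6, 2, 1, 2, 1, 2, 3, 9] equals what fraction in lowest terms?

Using pₖ = aₖpₖ₋₁ + pₖ₋₂ and qₖ = aₖqₖ₋₁ + qₖ₋₂:
  k=0: a=6, p=6, q=1
  k=1: a=2, p=13, q=2
  k=2: a=1, p=19, q=3
  k=3: a=2, p=51, q=8
  k=4: a=1, p=70, q=11
  k=5: a=2, p=191, q=30
  k=6: a=3, p=643, q=101
  k=7: a=9, p=5978, q=939

5978/939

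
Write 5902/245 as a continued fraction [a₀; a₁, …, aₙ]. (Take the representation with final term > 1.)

5902 = 24·245 + 22
245 = 11·22 + 3
22 = 7·3 + 1
3 = 3·1 + 0  (stop)
So 5902/245 = [24; 11, 7, 3].

[24; 11, 7, 3]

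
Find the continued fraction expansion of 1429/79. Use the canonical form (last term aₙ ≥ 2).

[18; 11, 3, 2]

1429 = 18·79 + 7
79 = 11·7 + 2
7 = 3·2 + 1
2 = 2·1 + 0  (stop)
So 1429/79 = [18; 11, 3, 2].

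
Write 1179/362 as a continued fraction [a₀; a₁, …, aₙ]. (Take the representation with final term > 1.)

[3; 3, 1, 8, 3, 3]

1179 = 3*362 + 93
362 = 3*93 + 83
93 = 1*83 + 10
83 = 8*10 + 3
10 = 3*3 + 1
3 = 3*1 + 0  (stop)
So 1179/362 = [3; 3, 1, 8, 3, 3].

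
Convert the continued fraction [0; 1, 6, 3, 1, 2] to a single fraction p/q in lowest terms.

Fold from the inside: start with 2/1.
  1 + 1/2 = 3/2
  3 + 2/3 = 11/3
  6 + 3/11 = 69/11
  1 + 11/69 = 80/69
  0 + 69/80 = 69/80

69/80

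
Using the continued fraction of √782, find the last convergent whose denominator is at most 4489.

√782 = [27; 1, 26, 1, 54, …] (period length 4).
Convergents:
  p_0/q_0 = 27/1
  p_1/q_1 = 28/1
  p_2/q_2 = 755/27
  p_3/q_3 = 783/28
  p_4/q_4 = 43037/1539
  p_5/q_5 = 43820/1567
  p_6/q_6 = 1182357/42281
q_5 = 1567 ≤ 4489 < 42281 = q_6, so the answer is 43820/1567.

43820/1567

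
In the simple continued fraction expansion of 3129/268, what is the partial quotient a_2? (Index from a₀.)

2

3129 = 11·268 + 181   →  a_0 = 11
268 = 1·181 + 87   →  a_1 = 1
181 = 2·87 + 7   →  a_2 = 2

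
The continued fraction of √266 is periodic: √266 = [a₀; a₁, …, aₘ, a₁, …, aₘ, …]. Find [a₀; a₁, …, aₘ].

[16; 3, 4, 3, 32]

a₀ = ⌊√266⌋ = 16.
With m₀=0, d₀=1 and mₖ₊₁ = dₖaₖ − mₖ, dₖ₊₁ = (n − mₖ₊₁²)/dₖ, aₖ₊₁ = ⌊(a₀+mₖ₊₁)/dₖ₊₁⌋:
  k=1: m=16, d=10, a=3
  k=2: m=14, d=7, a=4
  k=3: m=14, d=10, a=3
  k=4: m=16, d=1, a=32
d=1 and a=2a₀=32 at k=4, so the next step gives (m, d) = (16, 10) again — its k=1 value — and the period has length 4.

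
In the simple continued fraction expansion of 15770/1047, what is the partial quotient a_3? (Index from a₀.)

3

15770 = 15·1047 + 65   →  a_0 = 15
1047 = 16·65 + 7   →  a_1 = 16
65 = 9·7 + 2   →  a_2 = 9
7 = 3·2 + 1   →  a_3 = 3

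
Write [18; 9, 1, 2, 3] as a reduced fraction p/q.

1756/97

Using pₖ = aₖpₖ₋₁ + pₖ₋₂ and qₖ = aₖqₖ₋₁ + qₖ₋₂:
  k=0: a=18, p=18, q=1
  k=1: a=9, p=163, q=9
  k=2: a=1, p=181, q=10
  k=3: a=2, p=525, q=29
  k=4: a=3, p=1756, q=97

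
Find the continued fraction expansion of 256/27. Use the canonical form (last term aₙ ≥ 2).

256 = 9*27 + 13
27 = 2*13 + 1
13 = 13*1 + 0  (stop)
So 256/27 = [9; 2, 13].

[9; 2, 13]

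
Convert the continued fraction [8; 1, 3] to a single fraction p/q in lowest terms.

35/4

Using pₖ = aₖpₖ₋₁ + pₖ₋₂ and qₖ = aₖqₖ₋₁ + qₖ₋₂:
  k=0: a=8, p=8, q=1
  k=1: a=1, p=9, q=1
  k=2: a=3, p=35, q=4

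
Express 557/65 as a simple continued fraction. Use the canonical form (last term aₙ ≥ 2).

557 = 8·65 + 37
65 = 1·37 + 28
37 = 1·28 + 9
28 = 3·9 + 1
9 = 9·1 + 0  (stop)
So 557/65 = [8; 1, 1, 3, 9].

[8; 1, 1, 3, 9]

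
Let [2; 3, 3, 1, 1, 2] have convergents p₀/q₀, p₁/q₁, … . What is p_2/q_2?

Using pₖ = aₖpₖ₋₁ + pₖ₋₂, qₖ = aₖqₖ₋₁ + qₖ₋₂ (with p₋₁=1, p₋₂=0, q₋₁=0, q₋₂=1):
  k=0: a=2, p=2, q=1
  k=1: a=3, p=7, q=3
  k=2: a=3, p=23, q=10

23/10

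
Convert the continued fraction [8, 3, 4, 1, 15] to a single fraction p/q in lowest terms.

2103/253

Fold from the inside: start with 15/1.
  1 + 1/15 = 16/15
  4 + 15/16 = 79/16
  3 + 16/79 = 253/79
  8 + 79/253 = 2103/253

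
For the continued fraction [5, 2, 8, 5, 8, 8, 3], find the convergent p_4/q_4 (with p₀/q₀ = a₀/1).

Using pₖ = aₖpₖ₋₁ + pₖ₋₂, qₖ = aₖqₖ₋₁ + qₖ₋₂ (with p₋₁=1, p₋₂=0, q₋₁=0, q₋₂=1):
  k=0: a=5, p=5, q=1
  k=1: a=2, p=11, q=2
  k=2: a=8, p=93, q=17
  k=3: a=5, p=476, q=87
  k=4: a=8, p=3901, q=713

3901/713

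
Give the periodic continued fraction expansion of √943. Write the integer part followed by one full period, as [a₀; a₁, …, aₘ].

a₀ = ⌊√943⌋ = 30.
With m₀=0, d₀=1 and mₖ₊₁ = dₖaₖ − mₖ, dₖ₊₁ = (n − mₖ₊₁²)/dₖ, aₖ₊₁ = ⌊(a₀+mₖ₊₁)/dₖ₊₁⌋:
  k=1: m=30, d=43, a=1
  k=2: m=13, d=18, a=2
  k=3: m=23, d=23, a=2
  k=4: m=23, d=18, a=2
  k=5: m=13, d=43, a=1
  k=6: m=30, d=1, a=60
d=1 and a=2a₀=60 at k=6, so the next step gives (m, d) = (30, 43) again — its k=1 value — and the period has length 6.

[30; 1, 2, 2, 2, 1, 60]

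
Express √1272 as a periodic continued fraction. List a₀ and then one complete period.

a₀ = ⌊√1272⌋ = 35.

[35; 1, 1, 1, 70]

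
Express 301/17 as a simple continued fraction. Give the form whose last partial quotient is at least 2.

301 = 17×17 + 12
17 = 1×12 + 5
12 = 2×5 + 2
5 = 2×2 + 1
2 = 2×1 + 0  (stop)
So 301/17 = [17; 1, 2, 2, 2].

[17; 1, 2, 2, 2]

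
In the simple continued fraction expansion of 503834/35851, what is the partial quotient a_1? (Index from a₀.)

503834 = 14·35851 + 1920   →  a_0 = 14
35851 = 18·1920 + 1291   →  a_1 = 18

18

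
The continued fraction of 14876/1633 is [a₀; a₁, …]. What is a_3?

14876 = 9·1633 + 179   →  a_0 = 9
1633 = 9·179 + 22   →  a_1 = 9
179 = 8·22 + 3   →  a_2 = 8
22 = 7·3 + 1   →  a_3 = 7

7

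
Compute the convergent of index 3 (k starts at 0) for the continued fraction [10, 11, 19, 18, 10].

Using pₖ = aₖpₖ₋₁ + pₖ₋₂, qₖ = aₖqₖ₋₁ + qₖ₋₂ (with p₋₁=1, p₋₂=0, q₋₁=0, q₋₂=1):
  k=0: a=10, p=10, q=1
  k=1: a=11, p=111, q=11
  k=2: a=19, p=2119, q=210
  k=3: a=18, p=38253, q=3791

38253/3791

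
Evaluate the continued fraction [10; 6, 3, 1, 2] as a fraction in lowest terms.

701/69

Fold from the inside: start with 2/1.
  1 + 1/2 = 3/2
  3 + 2/3 = 11/3
  6 + 3/11 = 69/11
  10 + 11/69 = 701/69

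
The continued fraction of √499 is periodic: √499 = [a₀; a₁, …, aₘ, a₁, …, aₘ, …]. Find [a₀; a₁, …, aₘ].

a₀ = ⌊√499⌋ = 22.
With m₀=0, d₀=1 and mₖ₊₁ = dₖaₖ − mₖ, dₖ₊₁ = (n − mₖ₊₁²)/dₖ, aₖ₊₁ = ⌊(a₀+mₖ₊₁)/dₖ₊₁⌋:
  k=1: m=22, d=15, a=2
  k=2: m=8, d=29, a=1
  k=3: m=21, d=2, a=21
  k=4: m=21, d=29, a=1
  k=5: m=8, d=15, a=2
  k=6: m=22, d=1, a=44
d=1 and a=2a₀=44 at k=6, so the next step gives (m, d) = (22, 15) again — its k=1 value — and the period has length 6.

[22; 2, 1, 21, 1, 2, 44]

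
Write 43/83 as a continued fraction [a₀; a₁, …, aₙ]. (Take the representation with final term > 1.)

[0; 1, 1, 13, 3]

43 = 0·83 + 43
83 = 1·43 + 40
43 = 1·40 + 3
40 = 13·3 + 1
3 = 3·1 + 0  (stop)
So 43/83 = [0; 1, 1, 13, 3].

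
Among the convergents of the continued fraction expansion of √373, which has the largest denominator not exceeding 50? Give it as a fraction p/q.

√373 = [19; 3, 5, 5, 3, 38, …] (period length 5).
Convergents:
  p_0/q_0 = 19/1
  p_1/q_1 = 58/3
  p_2/q_2 = 309/16
  p_3/q_3 = 1603/83
q_2 = 16 ≤ 50 < 83 = q_3, so the answer is 309/16.

309/16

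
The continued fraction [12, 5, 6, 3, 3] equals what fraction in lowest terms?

Using pₖ = aₖpₖ₋₁ + pₖ₋₂ and qₖ = aₖqₖ₋₁ + qₖ₋₂:
  k=0: a=12, p=12, q=1
  k=1: a=5, p=61, q=5
  k=2: a=6, p=378, q=31
  k=3: a=3, p=1195, q=98
  k=4: a=3, p=3963, q=325

3963/325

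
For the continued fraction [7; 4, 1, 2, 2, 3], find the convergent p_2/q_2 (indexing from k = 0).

Using pₖ = aₖpₖ₋₁ + pₖ₋₂, qₖ = aₖqₖ₋₁ + qₖ₋₂ (with p₋₁=1, p₋₂=0, q₋₁=0, q₋₂=1):
  k=0: a=7, p=7, q=1
  k=1: a=4, p=29, q=4
  k=2: a=1, p=36, q=5

36/5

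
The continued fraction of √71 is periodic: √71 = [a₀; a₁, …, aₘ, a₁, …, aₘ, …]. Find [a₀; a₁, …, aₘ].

[8; 2, 2, 1, 7, 1, 2, 2, 16]

a₀ = ⌊√71⌋ = 8.
With m₀=0, d₀=1 and mₖ₊₁ = dₖaₖ − mₖ, dₖ₊₁ = (n − mₖ₊₁²)/dₖ, aₖ₊₁ = ⌊(a₀+mₖ₊₁)/dₖ₊₁⌋:
  k=1: m=8, d=7, a=2
  k=2: m=6, d=5, a=2
  k=3: m=4, d=11, a=1
  k=4: m=7, d=2, a=7
  k=5: m=7, d=11, a=1
  k=6: m=4, d=5, a=2
  k=7: m=6, d=7, a=2
  k=8: m=8, d=1, a=16
d=1 and a=2a₀=16 at k=8, so the next step gives (m, d) = (8, 7) again — its k=1 value — and the period has length 8.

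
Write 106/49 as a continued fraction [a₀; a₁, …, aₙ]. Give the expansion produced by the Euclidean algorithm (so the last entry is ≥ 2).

106 = 2·49 + 8
49 = 6·8 + 1
8 = 8·1 + 0  (stop)
So 106/49 = [2; 6, 8].

[2; 6, 8]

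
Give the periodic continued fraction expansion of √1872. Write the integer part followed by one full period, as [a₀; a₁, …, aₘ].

a₀ = ⌊√1872⌋ = 43.
With m₀=0, d₀=1 and mₖ₊₁ = dₖaₖ − mₖ, dₖ₊₁ = (n − mₖ₊₁²)/dₖ, aₖ₊₁ = ⌊(a₀+mₖ₊₁)/dₖ₊₁⌋:
  k=1: m=43, d=23, a=3
  k=2: m=26, d=52, a=1
  k=3: m=26, d=23, a=3
  k=4: m=43, d=1, a=86
d=1 and a=2a₀=86 at k=4, so the next step gives (m, d) = (43, 23) again — its k=1 value — and the period has length 4.

[43; 3, 1, 3, 86]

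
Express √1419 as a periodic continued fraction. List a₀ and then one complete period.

[37; 1, 2, 37, 2, 1, 74]

a₀ = ⌊√1419⌋ = 37.
With m₀=0, d₀=1 and mₖ₊₁ = dₖaₖ − mₖ, dₖ₊₁ = (n − mₖ₊₁²)/dₖ, aₖ₊₁ = ⌊(a₀+mₖ₊₁)/dₖ₊₁⌋:
  k=1: m=37, d=50, a=1
  k=2: m=13, d=25, a=2
  k=3: m=37, d=2, a=37
  k=4: m=37, d=25, a=2
  k=5: m=13, d=50, a=1
  k=6: m=37, d=1, a=74
d=1 and a=2a₀=74 at k=6, so the next step gives (m, d) = (37, 50) again — its k=1 value — and the period has length 6.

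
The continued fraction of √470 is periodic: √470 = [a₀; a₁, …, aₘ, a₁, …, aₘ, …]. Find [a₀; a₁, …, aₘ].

a₀ = ⌊√470⌋ = 21.
With m₀=0, d₀=1 and mₖ₊₁ = dₖaₖ − mₖ, dₖ₊₁ = (n − mₖ₊₁²)/dₖ, aₖ₊₁ = ⌊(a₀+mₖ₊₁)/dₖ₊₁⌋:
  k=1: m=21, d=29, a=1
  k=2: m=8, d=14, a=2
  k=3: m=20, d=5, a=8
  k=4: m=20, d=14, a=2
  k=5: m=8, d=29, a=1
  k=6: m=21, d=1, a=42
d=1 and a=2a₀=42 at k=6, so the next step gives (m, d) = (21, 29) again — its k=1 value — and the period has length 6.

[21; 1, 2, 8, 2, 1, 42]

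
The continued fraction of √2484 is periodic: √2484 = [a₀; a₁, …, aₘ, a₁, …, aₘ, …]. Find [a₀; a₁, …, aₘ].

a₀ = ⌊√2484⌋ = 49.
With m₀=0, d₀=1 and mₖ₊₁ = dₖaₖ − mₖ, dₖ₊₁ = (n − mₖ₊₁²)/dₖ, aₖ₊₁ = ⌊(a₀+mₖ₊₁)/dₖ₊₁⌋:
  k=1: m=49, d=83, a=1
  k=2: m=34, d=16, a=5
  k=3: m=46, d=23, a=4
  k=4: m=46, d=16, a=5
  k=5: m=34, d=83, a=1
  k=6: m=49, d=1, a=98
d=1 and a=2a₀=98 at k=6, so the next step gives (m, d) = (49, 83) again — its k=1 value — and the period has length 6.

[49; 1, 5, 4, 5, 1, 98]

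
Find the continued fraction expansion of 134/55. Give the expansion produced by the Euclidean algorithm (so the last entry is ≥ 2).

134 = 2*55 + 24
55 = 2*24 + 7
24 = 3*7 + 3
7 = 2*3 + 1
3 = 3*1 + 0  (stop)
So 134/55 = [2; 2, 3, 2, 3].

[2; 2, 3, 2, 3]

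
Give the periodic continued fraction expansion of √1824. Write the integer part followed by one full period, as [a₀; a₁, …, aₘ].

a₀ = ⌊√1824⌋ = 42.
With m₀=0, d₀=1 and mₖ₊₁ = dₖaₖ − mₖ, dₖ₊₁ = (n − mₖ₊₁²)/dₖ, aₖ₊₁ = ⌊(a₀+mₖ₊₁)/dₖ₊₁⌋:
  k=1: m=42, d=60, a=1
  k=2: m=18, d=25, a=2
  k=3: m=32, d=32, a=2
  k=4: m=32, d=25, a=2
  k=5: m=18, d=60, a=1
  k=6: m=42, d=1, a=84
d=1 and a=2a₀=84 at k=6, so the next step gives (m, d) = (42, 60) again — its k=1 value — and the period has length 6.

[42; 1, 2, 2, 2, 1, 84]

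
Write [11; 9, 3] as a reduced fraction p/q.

Using pₖ = aₖpₖ₋₁ + pₖ₋₂ and qₖ = aₖqₖ₋₁ + qₖ₋₂:
  k=0: a=11, p=11, q=1
  k=1: a=9, p=100, q=9
  k=2: a=3, p=311, q=28

311/28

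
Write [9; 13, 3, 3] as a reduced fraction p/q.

1207/133

Fold from the inside: start with 3/1.
  3 + 1/3 = 10/3
  13 + 3/10 = 133/10
  9 + 10/133 = 1207/133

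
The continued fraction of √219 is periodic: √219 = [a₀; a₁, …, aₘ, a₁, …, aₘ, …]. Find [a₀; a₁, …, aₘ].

a₀ = ⌊√219⌋ = 14.
With m₀=0, d₀=1 and mₖ₊₁ = dₖaₖ − mₖ, dₖ₊₁ = (n − mₖ₊₁²)/dₖ, aₖ₊₁ = ⌊(a₀+mₖ₊₁)/dₖ₊₁⌋:
  k=1: m=14, d=23, a=1
  k=2: m=9, d=6, a=3
  k=3: m=9, d=23, a=1
  k=4: m=14, d=1, a=28
d=1 and a=2a₀=28 at k=4, so the next step gives (m, d) = (14, 23) again — its k=1 value — and the period has length 4.

[14; 1, 3, 1, 28]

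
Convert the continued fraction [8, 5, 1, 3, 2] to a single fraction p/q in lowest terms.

Fold from the inside: start with 2/1.
  3 + 1/2 = 7/2
  1 + 2/7 = 9/7
  5 + 7/9 = 52/9
  8 + 9/52 = 425/52

425/52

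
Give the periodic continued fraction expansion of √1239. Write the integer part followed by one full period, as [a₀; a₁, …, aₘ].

[35; 5, 70]

a₀ = ⌊√1239⌋ = 35.
With m₀=0, d₀=1 and mₖ₊₁ = dₖaₖ − mₖ, dₖ₊₁ = (n − mₖ₊₁²)/dₖ, aₖ₊₁ = ⌊(a₀+mₖ₊₁)/dₖ₊₁⌋:
  k=1: m=35, d=14, a=5
  k=2: m=35, d=1, a=70
d=1 and a=2a₀=70 at k=2, so the next step gives (m, d) = (35, 14) again — its k=1 value — and the period has length 2.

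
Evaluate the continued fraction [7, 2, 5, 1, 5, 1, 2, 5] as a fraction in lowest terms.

Using pₖ = aₖpₖ₋₁ + pₖ₋₂ and qₖ = aₖqₖ₋₁ + qₖ₋₂:
  k=0: a=7, p=7, q=1
  k=1: a=2, p=15, q=2
  k=2: a=5, p=82, q=11
  k=3: a=1, p=97, q=13
  k=4: a=5, p=567, q=76
  k=5: a=1, p=664, q=89
  k=6: a=2, p=1895, q=254
  k=7: a=5, p=10139, q=1359

10139/1359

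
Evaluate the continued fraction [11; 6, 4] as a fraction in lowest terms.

Using pₖ = aₖpₖ₋₁ + pₖ₋₂ and qₖ = aₖqₖ₋₁ + qₖ₋₂:
  k=0: a=11, p=11, q=1
  k=1: a=6, p=67, q=6
  k=2: a=4, p=279, q=25

279/25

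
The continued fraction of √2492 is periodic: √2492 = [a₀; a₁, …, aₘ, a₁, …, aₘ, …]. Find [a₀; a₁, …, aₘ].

a₀ = ⌊√2492⌋ = 49.
With m₀=0, d₀=1 and mₖ₊₁ = dₖaₖ − mₖ, dₖ₊₁ = (n − mₖ₊₁²)/dₖ, aₖ₊₁ = ⌊(a₀+mₖ₊₁)/dₖ₊₁⌋:
  k=1: m=49, d=91, a=1
  k=2: m=42, d=8, a=11
  k=3: m=46, d=47, a=2
  k=4: m=48, d=4, a=24
  k=5: m=48, d=47, a=2
  k=6: m=46, d=8, a=11
  k=7: m=42, d=91, a=1
  k=8: m=49, d=1, a=98
d=1 and a=2a₀=98 at k=8, so the next step gives (m, d) = (49, 91) again — its k=1 value — and the period has length 8.

[49; 1, 11, 2, 24, 2, 11, 1, 98]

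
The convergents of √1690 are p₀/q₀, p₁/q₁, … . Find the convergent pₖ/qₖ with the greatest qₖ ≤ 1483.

√1690 = [41; 9, 8, 9, 82, …] (period length 4).
Convergents:
  p_0/q_0 = 41/1
  p_1/q_1 = 370/9
  p_2/q_2 = 3001/73
  p_3/q_3 = 27379/666
  p_4/q_4 = 2248079/54685
q_3 = 666 ≤ 1483 < 54685 = q_4, so the answer is 27379/666.

27379/666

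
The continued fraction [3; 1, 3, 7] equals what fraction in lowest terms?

Using pₖ = aₖpₖ₋₁ + pₖ₋₂ and qₖ = aₖqₖ₋₁ + qₖ₋₂:
  k=0: a=3, p=3, q=1
  k=1: a=1, p=4, q=1
  k=2: a=3, p=15, q=4
  k=3: a=7, p=109, q=29

109/29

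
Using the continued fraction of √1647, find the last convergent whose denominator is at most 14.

√1647 = [40; 1, 1, 2, 1, 1, 80, …] (period length 6).
Convergents:
  p_0/q_0 = 40/1
  p_1/q_1 = 41/1
  p_2/q_2 = 81/2
  p_3/q_3 = 203/5
  p_4/q_4 = 284/7
  p_5/q_5 = 487/12
  p_6/q_6 = 39244/967
q_5 = 12 ≤ 14 < 967 = q_6, so the answer is 487/12.

487/12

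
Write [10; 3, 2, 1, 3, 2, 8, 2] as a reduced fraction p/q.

Using pₖ = aₖpₖ₋₁ + pₖ₋₂ and qₖ = aₖqₖ₋₁ + qₖ₋₂:
  k=0: a=10, p=10, q=1
  k=1: a=3, p=31, q=3
  k=2: a=2, p=72, q=7
  k=3: a=1, p=103, q=10
  k=4: a=3, p=381, q=37
  k=5: a=2, p=865, q=84
  k=6: a=8, p=7301, q=709
  k=7: a=2, p=15467, q=1502

15467/1502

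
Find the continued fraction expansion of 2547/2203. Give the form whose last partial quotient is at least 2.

[1; 6, 2, 2, 9, 2, 3]

2547 = 1×2203 + 344
2203 = 6×344 + 139
344 = 2×139 + 66
139 = 2×66 + 7
66 = 9×7 + 3
7 = 2×3 + 1
3 = 3×1 + 0  (stop)
So 2547/2203 = [1; 6, 2, 2, 9, 2, 3].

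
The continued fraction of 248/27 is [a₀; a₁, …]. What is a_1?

248 = 9·27 + 5   →  a_0 = 9
27 = 5·5 + 2   →  a_1 = 5

5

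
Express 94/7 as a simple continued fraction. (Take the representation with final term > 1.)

94 = 13*7 + 3
7 = 2*3 + 1
3 = 3*1 + 0  (stop)
So 94/7 = [13; 2, 3].

[13; 2, 3]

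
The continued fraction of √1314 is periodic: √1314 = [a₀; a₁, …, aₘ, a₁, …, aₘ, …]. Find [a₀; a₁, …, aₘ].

[36; 4, 72]

a₀ = ⌊√1314⌋ = 36.
With m₀=0, d₀=1 and mₖ₊₁ = dₖaₖ − mₖ, dₖ₊₁ = (n − mₖ₊₁²)/dₖ, aₖ₊₁ = ⌊(a₀+mₖ₊₁)/dₖ₊₁⌋:
  k=1: m=36, d=18, a=4
  k=2: m=36, d=1, a=72
d=1 and a=2a₀=72 at k=2, so the next step gives (m, d) = (36, 18) again — its k=1 value — and the period has length 2.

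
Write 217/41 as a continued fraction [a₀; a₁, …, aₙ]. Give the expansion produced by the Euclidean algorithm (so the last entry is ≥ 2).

[5; 3, 2, 2, 2]

217 = 5·41 + 12
41 = 3·12 + 5
12 = 2·5 + 2
5 = 2·2 + 1
2 = 2·1 + 0  (stop)
So 217/41 = [5; 3, 2, 2, 2].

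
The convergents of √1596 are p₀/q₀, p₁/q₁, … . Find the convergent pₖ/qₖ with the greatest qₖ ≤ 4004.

63880/1599

√1596 = [39; 1, 18, 1, 78, …] (period length 4).
Convergents:
  p_0/q_0 = 39/1
  p_1/q_1 = 40/1
  p_2/q_2 = 759/19
  p_3/q_3 = 799/20
  p_4/q_4 = 63081/1579
  p_5/q_5 = 63880/1599
  p_6/q_6 = 1212921/30361
q_5 = 1599 ≤ 4004 < 30361 = q_6, so the answer is 63880/1599.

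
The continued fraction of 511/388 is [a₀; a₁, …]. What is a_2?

511 = 1·388 + 123   →  a_0 = 1
388 = 3·123 + 19   →  a_1 = 3
123 = 6·19 + 9   →  a_2 = 6

6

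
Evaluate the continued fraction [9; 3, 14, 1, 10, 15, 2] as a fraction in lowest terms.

Using pₖ = aₖpₖ₋₁ + pₖ₋₂ and qₖ = aₖqₖ₋₁ + qₖ₋₂:
  k=0: a=9, p=9, q=1
  k=1: a=3, p=28, q=3
  k=2: a=14, p=401, q=43
  k=3: a=1, p=429, q=46
  k=4: a=10, p=4691, q=503
  k=5: a=15, p=70794, q=7591
  k=6: a=2, p=146279, q=15685

146279/15685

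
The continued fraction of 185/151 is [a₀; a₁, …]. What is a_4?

185 = 1·151 + 34   →  a_0 = 1
151 = 4·34 + 15   →  a_1 = 4
34 = 2·15 + 4   →  a_2 = 2
15 = 3·4 + 3   →  a_3 = 3
4 = 1·3 + 1   →  a_4 = 1

1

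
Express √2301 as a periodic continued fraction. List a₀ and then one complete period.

a₀ = ⌊√2301⌋ = 47.
With m₀=0, d₀=1 and mₖ₊₁ = dₖaₖ − mₖ, dₖ₊₁ = (n − mₖ₊₁²)/dₖ, aₖ₊₁ = ⌊(a₀+mₖ₊₁)/dₖ₊₁⌋:
  k=1: m=47, d=92, a=1
  k=2: m=45, d=3, a=30
  k=3: m=45, d=92, a=1
  k=4: m=47, d=1, a=94
d=1 and a=2a₀=94 at k=4, so the next step gives (m, d) = (47, 92) again — its k=1 value — and the period has length 4.

[47; 1, 30, 1, 94]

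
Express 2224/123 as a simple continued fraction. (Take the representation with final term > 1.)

[18; 12, 3, 3]

2224 = 18·123 + 10
123 = 12·10 + 3
10 = 3·3 + 1
3 = 3·1 + 0  (stop)
So 2224/123 = [18; 12, 3, 3].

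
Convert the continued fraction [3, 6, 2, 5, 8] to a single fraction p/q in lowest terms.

1833/581

Fold from the inside: start with 8/1.
  5 + 1/8 = 41/8
  2 + 8/41 = 90/41
  6 + 41/90 = 581/90
  3 + 90/581 = 1833/581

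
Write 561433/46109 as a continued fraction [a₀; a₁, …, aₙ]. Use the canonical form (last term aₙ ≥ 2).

561433 = 12*46109 + 8125
46109 = 5*8125 + 5484
8125 = 1*5484 + 2641
5484 = 2*2641 + 202
2641 = 13*202 + 15
202 = 13*15 + 7
15 = 2*7 + 1
7 = 7*1 + 0  (stop)
So 561433/46109 = [12; 5, 1, 2, 13, 13, 2, 7].

[12; 5, 1, 2, 13, 13, 2, 7]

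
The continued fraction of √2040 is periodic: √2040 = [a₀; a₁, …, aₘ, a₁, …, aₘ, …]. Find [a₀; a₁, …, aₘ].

[45; 6, 90]

a₀ = ⌊√2040⌋ = 45.
With m₀=0, d₀=1 and mₖ₊₁ = dₖaₖ − mₖ, dₖ₊₁ = (n − mₖ₊₁²)/dₖ, aₖ₊₁ = ⌊(a₀+mₖ₊₁)/dₖ₊₁⌋:
  k=1: m=45, d=15, a=6
  k=2: m=45, d=1, a=90
d=1 and a=2a₀=90 at k=2, so the next step gives (m, d) = (45, 15) again — its k=1 value — and the period has length 2.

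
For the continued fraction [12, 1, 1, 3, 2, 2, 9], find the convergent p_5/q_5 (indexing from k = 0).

490/39

Using pₖ = aₖpₖ₋₁ + pₖ₋₂, qₖ = aₖqₖ₋₁ + qₖ₋₂ (with p₋₁=1, p₋₂=0, q₋₁=0, q₋₂=1):
  k=0: a=12, p=12, q=1
  k=1: a=1, p=13, q=1
  k=2: a=1, p=25, q=2
  k=3: a=3, p=88, q=7
  k=4: a=2, p=201, q=16
  k=5: a=2, p=490, q=39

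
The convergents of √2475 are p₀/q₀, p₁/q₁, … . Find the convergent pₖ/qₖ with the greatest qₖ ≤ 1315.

59351/1193

√2475 = [49; 1, 2, 1, 98, …] (period length 4).
Convergents:
  p_0/q_0 = 49/1
  p_1/q_1 = 50/1
  p_2/q_2 = 149/3
  p_3/q_3 = 199/4
  p_4/q_4 = 19651/395
  p_5/q_5 = 19850/399
  p_6/q_6 = 59351/1193
  p_7/q_7 = 79201/1592
q_6 = 1193 ≤ 1315 < 1592 = q_7, so the answer is 59351/1193.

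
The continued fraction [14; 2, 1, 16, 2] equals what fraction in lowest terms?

1477/103

Using pₖ = aₖpₖ₋₁ + pₖ₋₂ and qₖ = aₖqₖ₋₁ + qₖ₋₂:
  k=0: a=14, p=14, q=1
  k=1: a=2, p=29, q=2
  k=2: a=1, p=43, q=3
  k=3: a=16, p=717, q=50
  k=4: a=2, p=1477, q=103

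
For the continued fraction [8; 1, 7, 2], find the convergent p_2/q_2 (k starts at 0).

71/8

Using pₖ = aₖpₖ₋₁ + pₖ₋₂, qₖ = aₖqₖ₋₁ + qₖ₋₂ (with p₋₁=1, p₋₂=0, q₋₁=0, q₋₂=1):
  k=0: a=8, p=8, q=1
  k=1: a=1, p=9, q=1
  k=2: a=7, p=71, q=8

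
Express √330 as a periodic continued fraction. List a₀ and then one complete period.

[18; 6, 36]

a₀ = ⌊√330⌋ = 18.
With m₀=0, d₀=1 and mₖ₊₁ = dₖaₖ − mₖ, dₖ₊₁ = (n − mₖ₊₁²)/dₖ, aₖ₊₁ = ⌊(a₀+mₖ₊₁)/dₖ₊₁⌋:
  k=1: m=18, d=6, a=6
  k=2: m=18, d=1, a=36
d=1 and a=2a₀=36 at k=2, so the next step gives (m, d) = (18, 6) again — its k=1 value — and the period has length 2.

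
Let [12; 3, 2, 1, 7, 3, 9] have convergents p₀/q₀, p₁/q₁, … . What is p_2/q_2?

86/7

Using pₖ = aₖpₖ₋₁ + pₖ₋₂, qₖ = aₖqₖ₋₁ + qₖ₋₂ (with p₋₁=1, p₋₂=0, q₋₁=0, q₋₂=1):
  k=0: a=12, p=12, q=1
  k=1: a=3, p=37, q=3
  k=2: a=2, p=86, q=7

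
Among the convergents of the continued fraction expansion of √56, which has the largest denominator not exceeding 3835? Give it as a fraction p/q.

√56 = [7; 2, 14, …] (period length 2).
Convergents:
  p_0/q_0 = 7/1
  p_1/q_1 = 15/2
  p_2/q_2 = 217/29
  p_3/q_3 = 449/60
  p_4/q_4 = 6503/869
  p_5/q_5 = 13455/1798
  p_6/q_6 = 194873/26041
q_5 = 1798 ≤ 3835 < 26041 = q_6, so the answer is 13455/1798.

13455/1798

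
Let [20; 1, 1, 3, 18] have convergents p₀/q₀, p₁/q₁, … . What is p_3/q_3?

144/7

Using pₖ = aₖpₖ₋₁ + pₖ₋₂, qₖ = aₖqₖ₋₁ + qₖ₋₂ (with p₋₁=1, p₋₂=0, q₋₁=0, q₋₂=1):
  k=0: a=20, p=20, q=1
  k=1: a=1, p=21, q=1
  k=2: a=1, p=41, q=2
  k=3: a=3, p=144, q=7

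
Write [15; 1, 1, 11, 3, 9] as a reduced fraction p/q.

10275/662

Fold from the inside: start with 9/1.
  3 + 1/9 = 28/9
  11 + 9/28 = 317/28
  1 + 28/317 = 345/317
  1 + 317/345 = 662/345
  15 + 345/662 = 10275/662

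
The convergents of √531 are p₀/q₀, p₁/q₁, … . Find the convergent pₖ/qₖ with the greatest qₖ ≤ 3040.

24403/1059

√531 = [23; 23, 46, …] (period length 2).
Convergents:
  p_0/q_0 = 23/1
  p_1/q_1 = 530/23
  p_2/q_2 = 24403/1059
  p_3/q_3 = 561799/24380
q_2 = 1059 ≤ 3040 < 24380 = q_3, so the answer is 24403/1059.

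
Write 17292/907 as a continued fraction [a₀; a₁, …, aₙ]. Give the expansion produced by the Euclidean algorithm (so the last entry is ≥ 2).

[19; 15, 2, 1, 2, 7]

17292 = 19*907 + 59
907 = 15*59 + 22
59 = 2*22 + 15
22 = 1*15 + 7
15 = 2*7 + 1
7 = 7*1 + 0  (stop)
So 17292/907 = [19; 15, 2, 1, 2, 7].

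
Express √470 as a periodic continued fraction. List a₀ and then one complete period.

[21; 1, 2, 8, 2, 1, 42]

a₀ = ⌊√470⌋ = 21.
With m₀=0, d₀=1 and mₖ₊₁ = dₖaₖ − mₖ, dₖ₊₁ = (n − mₖ₊₁²)/dₖ, aₖ₊₁ = ⌊(a₀+mₖ₊₁)/dₖ₊₁⌋:
  k=1: m=21, d=29, a=1
  k=2: m=8, d=14, a=2
  k=3: m=20, d=5, a=8
  k=4: m=20, d=14, a=2
  k=5: m=8, d=29, a=1
  k=6: m=21, d=1, a=42
d=1 and a=2a₀=42 at k=6, so the next step gives (m, d) = (21, 29) again — its k=1 value — and the period has length 6.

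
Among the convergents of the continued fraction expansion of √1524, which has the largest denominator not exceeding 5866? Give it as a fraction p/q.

√1524 = [39; 26, 78, …] (period length 2).
Convergents:
  p_0/q_0 = 39/1
  p_1/q_1 = 1015/26
  p_2/q_2 = 79209/2029
  p_3/q_3 = 2060449/52780
q_2 = 2029 ≤ 5866 < 52780 = q_3, so the answer is 79209/2029.

79209/2029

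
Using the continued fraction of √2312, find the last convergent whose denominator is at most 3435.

55440/1153

√2312 = [48; 12, 96, …] (period length 2).
Convergents:
  p_0/q_0 = 48/1
  p_1/q_1 = 577/12
  p_2/q_2 = 55440/1153
  p_3/q_3 = 665857/13848
q_2 = 1153 ≤ 3435 < 13848 = q_3, so the answer is 55440/1153.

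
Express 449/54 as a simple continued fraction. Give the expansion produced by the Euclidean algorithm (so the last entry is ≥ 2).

449 = 8·54 + 17
54 = 3·17 + 3
17 = 5·3 + 2
3 = 1·2 + 1
2 = 2·1 + 0  (stop)
So 449/54 = [8; 3, 5, 1, 2].

[8; 3, 5, 1, 2]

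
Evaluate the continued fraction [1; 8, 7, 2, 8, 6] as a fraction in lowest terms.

Using pₖ = aₖpₖ₋₁ + pₖ₋₂ and qₖ = aₖqₖ₋₁ + qₖ₋₂:
  k=0: a=1, p=1, q=1
  k=1: a=8, p=9, q=8
  k=2: a=7, p=64, q=57
  k=3: a=2, p=137, q=122
  k=4: a=8, p=1160, q=1033
  k=5: a=6, p=7097, q=6320

7097/6320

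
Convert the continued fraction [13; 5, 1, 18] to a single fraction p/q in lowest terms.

Fold from the inside: start with 18/1.
  1 + 1/18 = 19/18
  5 + 18/19 = 113/19
  13 + 19/113 = 1488/113

1488/113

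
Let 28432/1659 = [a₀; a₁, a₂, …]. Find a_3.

28432 = 17·1659 + 229   →  a_0 = 17
1659 = 7·229 + 56   →  a_1 = 7
229 = 4·56 + 5   →  a_2 = 4
56 = 11·5 + 1   →  a_3 = 11

11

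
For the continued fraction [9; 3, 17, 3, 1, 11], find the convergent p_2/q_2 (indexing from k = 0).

Using pₖ = aₖpₖ₋₁ + pₖ₋₂, qₖ = aₖqₖ₋₁ + qₖ₋₂ (with p₋₁=1, p₋₂=0, q₋₁=0, q₋₂=1):
  k=0: a=9, p=9, q=1
  k=1: a=3, p=28, q=3
  k=2: a=17, p=485, q=52

485/52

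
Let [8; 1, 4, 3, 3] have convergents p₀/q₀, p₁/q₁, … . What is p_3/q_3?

141/16

Using pₖ = aₖpₖ₋₁ + pₖ₋₂, qₖ = aₖqₖ₋₁ + qₖ₋₂ (with p₋₁=1, p₋₂=0, q₋₁=0, q₋₂=1):
  k=0: a=8, p=8, q=1
  k=1: a=1, p=9, q=1
  k=2: a=4, p=44, q=5
  k=3: a=3, p=141, q=16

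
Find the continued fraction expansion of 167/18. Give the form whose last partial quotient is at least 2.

[9; 3, 1, 1, 2]

167 = 9*18 + 5
18 = 3*5 + 3
5 = 1*3 + 2
3 = 1*2 + 1
2 = 2*1 + 0  (stop)
So 167/18 = [9; 3, 1, 1, 2].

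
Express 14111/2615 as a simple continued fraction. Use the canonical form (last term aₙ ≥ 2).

[5; 2, 1, 1, 9, 1, 6, 7]

14111 = 5×2615 + 1036
2615 = 2×1036 + 543
1036 = 1×543 + 493
543 = 1×493 + 50
493 = 9×50 + 43
50 = 1×43 + 7
43 = 6×7 + 1
7 = 7×1 + 0  (stop)
So 14111/2615 = [5; 2, 1, 1, 9, 1, 6, 7].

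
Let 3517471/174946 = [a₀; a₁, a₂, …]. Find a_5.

3517471 = 20·174946 + 18551   →  a_0 = 20
174946 = 9·18551 + 7987   →  a_1 = 9
18551 = 2·7987 + 2577   →  a_2 = 2
7987 = 3·2577 + 256   →  a_3 = 3
2577 = 10·256 + 17   →  a_4 = 10
256 = 15·17 + 1   →  a_5 = 15

15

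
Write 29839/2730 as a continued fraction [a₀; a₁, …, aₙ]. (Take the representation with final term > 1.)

29839 = 10×2730 + 2539
2730 = 1×2539 + 191
2539 = 13×191 + 56
191 = 3×56 + 23
56 = 2×23 + 10
23 = 2×10 + 3
10 = 3×3 + 1
3 = 3×1 + 0  (stop)
So 29839/2730 = [10; 1, 13, 3, 2, 2, 3, 3].

[10; 1, 13, 3, 2, 2, 3, 3]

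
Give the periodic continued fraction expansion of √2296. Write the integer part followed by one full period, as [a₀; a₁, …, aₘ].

[47; 1, 10, 1, 94]

a₀ = ⌊√2296⌋ = 47.
With m₀=0, d₀=1 and mₖ₊₁ = dₖaₖ − mₖ, dₖ₊₁ = (n − mₖ₊₁²)/dₖ, aₖ₊₁ = ⌊(a₀+mₖ₊₁)/dₖ₊₁⌋:
  k=1: m=47, d=87, a=1
  k=2: m=40, d=8, a=10
  k=3: m=40, d=87, a=1
  k=4: m=47, d=1, a=94
d=1 and a=2a₀=94 at k=4, so the next step gives (m, d) = (47, 87) again — its k=1 value — and the period has length 4.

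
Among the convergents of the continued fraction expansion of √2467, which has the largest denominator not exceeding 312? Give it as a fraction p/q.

14851/299

√2467 = [49; 1, 2, 49, 2, 1, 98, …] (period length 6).
Convergents:
  p_0/q_0 = 49/1
  p_1/q_1 = 50/1
  p_2/q_2 = 149/3
  p_3/q_3 = 7351/148
  p_4/q_4 = 14851/299
  p_5/q_5 = 22202/447
q_4 = 299 ≤ 312 < 447 = q_5, so the answer is 14851/299.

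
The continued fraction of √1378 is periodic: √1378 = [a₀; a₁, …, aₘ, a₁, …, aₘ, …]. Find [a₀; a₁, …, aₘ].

[37; 8, 4, 4, 8, 74]

a₀ = ⌊√1378⌋ = 37.
With m₀=0, d₀=1 and mₖ₊₁ = dₖaₖ − mₖ, dₖ₊₁ = (n − mₖ₊₁²)/dₖ, aₖ₊₁ = ⌊(a₀+mₖ₊₁)/dₖ₊₁⌋:
  k=1: m=37, d=9, a=8
  k=2: m=35, d=17, a=4
  k=3: m=33, d=17, a=4
  k=4: m=35, d=9, a=8
  k=5: m=37, d=1, a=74
d=1 and a=2a₀=74 at k=5, so the next step gives (m, d) = (37, 9) again — its k=1 value — and the period has length 5.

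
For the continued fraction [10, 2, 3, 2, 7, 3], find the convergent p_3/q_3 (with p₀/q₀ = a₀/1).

167/16

Using pₖ = aₖpₖ₋₁ + pₖ₋₂, qₖ = aₖqₖ₋₁ + qₖ₋₂ (with p₋₁=1, p₋₂=0, q₋₁=0, q₋₂=1):
  k=0: a=10, p=10, q=1
  k=1: a=2, p=21, q=2
  k=2: a=3, p=73, q=7
  k=3: a=2, p=167, q=16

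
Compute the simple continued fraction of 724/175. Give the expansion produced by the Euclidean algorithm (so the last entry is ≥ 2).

724 = 4*175 + 24
175 = 7*24 + 7
24 = 3*7 + 3
7 = 2*3 + 1
3 = 3*1 + 0  (stop)
So 724/175 = [4; 7, 3, 2, 3].

[4; 7, 3, 2, 3]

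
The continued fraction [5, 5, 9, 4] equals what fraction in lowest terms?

982/189

Using pₖ = aₖpₖ₋₁ + pₖ₋₂ and qₖ = aₖqₖ₋₁ + qₖ₋₂:
  k=0: a=5, p=5, q=1
  k=1: a=5, p=26, q=5
  k=2: a=9, p=239, q=46
  k=3: a=4, p=982, q=189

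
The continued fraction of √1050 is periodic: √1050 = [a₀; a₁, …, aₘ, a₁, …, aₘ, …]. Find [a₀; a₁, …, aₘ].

[32; 2, 2, 10, 2, 2, 64]

a₀ = ⌊√1050⌋ = 32.
With m₀=0, d₀=1 and mₖ₊₁ = dₖaₖ − mₖ, dₖ₊₁ = (n − mₖ₊₁²)/dₖ, aₖ₊₁ = ⌊(a₀+mₖ₊₁)/dₖ₊₁⌋:
  k=1: m=32, d=26, a=2
  k=2: m=20, d=25, a=2
  k=3: m=30, d=6, a=10
  k=4: m=30, d=25, a=2
  k=5: m=20, d=26, a=2
  k=6: m=32, d=1, a=64
d=1 and a=2a₀=64 at k=6, so the next step gives (m, d) = (32, 26) again — its k=1 value — and the period has length 6.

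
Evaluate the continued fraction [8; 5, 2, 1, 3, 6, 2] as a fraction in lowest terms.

Fold from the inside: start with 2/1.
  6 + 1/2 = 13/2
  3 + 2/13 = 41/13
  1 + 13/41 = 54/41
  2 + 41/54 = 149/54
  5 + 54/149 = 799/149
  8 + 149/799 = 6541/799

6541/799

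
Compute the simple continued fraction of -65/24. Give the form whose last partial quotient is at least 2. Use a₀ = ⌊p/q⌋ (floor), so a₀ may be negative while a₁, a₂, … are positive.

-65 = -3*24 + 7
24 = 3*7 + 3
7 = 2*3 + 1
3 = 3*1 + 0  (stop)
So -65/24 = [-3; 3, 2, 3].

[-3; 3, 2, 3]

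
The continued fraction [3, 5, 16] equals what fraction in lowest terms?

259/81

Using pₖ = aₖpₖ₋₁ + pₖ₋₂ and qₖ = aₖqₖ₋₁ + qₖ₋₂:
  k=0: a=3, p=3, q=1
  k=1: a=5, p=16, q=5
  k=2: a=16, p=259, q=81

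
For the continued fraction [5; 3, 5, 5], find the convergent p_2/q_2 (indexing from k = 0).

85/16

Using pₖ = aₖpₖ₋₁ + pₖ₋₂, qₖ = aₖqₖ₋₁ + qₖ₋₂ (with p₋₁=1, p₋₂=0, q₋₁=0, q₋₂=1):
  k=0: a=5, p=5, q=1
  k=1: a=3, p=16, q=3
  k=2: a=5, p=85, q=16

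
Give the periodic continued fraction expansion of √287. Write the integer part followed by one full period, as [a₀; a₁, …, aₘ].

a₀ = ⌊√287⌋ = 16.
With m₀=0, d₀=1 and mₖ₊₁ = dₖaₖ − mₖ, dₖ₊₁ = (n − mₖ₊₁²)/dₖ, aₖ₊₁ = ⌊(a₀+mₖ₊₁)/dₖ₊₁⌋:
  k=1: m=16, d=31, a=1
  k=2: m=15, d=2, a=15
  k=3: m=15, d=31, a=1
  k=4: m=16, d=1, a=32
d=1 and a=2a₀=32 at k=4, so the next step gives (m, d) = (16, 31) again — its k=1 value — and the period has length 4.

[16; 1, 15, 1, 32]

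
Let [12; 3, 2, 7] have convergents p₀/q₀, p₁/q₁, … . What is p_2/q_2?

Using pₖ = aₖpₖ₋₁ + pₖ₋₂, qₖ = aₖqₖ₋₁ + qₖ₋₂ (with p₋₁=1, p₋₂=0, q₋₁=0, q₋₂=1):
  k=0: a=12, p=12, q=1
  k=1: a=3, p=37, q=3
  k=2: a=2, p=86, q=7

86/7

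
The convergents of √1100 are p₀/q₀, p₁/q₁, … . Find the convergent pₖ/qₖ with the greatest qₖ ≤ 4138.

√1100 = [33; 6, 66, …] (period length 2).
Convergents:
  p_0/q_0 = 33/1
  p_1/q_1 = 199/6
  p_2/q_2 = 13167/397
  p_3/q_3 = 79201/2388
  p_4/q_4 = 5240433/158005
q_3 = 2388 ≤ 4138 < 158005 = q_4, so the answer is 79201/2388.

79201/2388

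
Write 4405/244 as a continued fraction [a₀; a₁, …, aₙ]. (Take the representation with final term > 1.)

4405 = 18*244 + 13
244 = 18*13 + 10
13 = 1*10 + 3
10 = 3*3 + 1
3 = 3*1 + 0  (stop)
So 4405/244 = [18; 18, 1, 3, 3].

[18; 18, 1, 3, 3]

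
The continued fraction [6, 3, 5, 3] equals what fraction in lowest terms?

Fold from the inside: start with 3/1.
  5 + 1/3 = 16/3
  3 + 3/16 = 51/16
  6 + 16/51 = 322/51

322/51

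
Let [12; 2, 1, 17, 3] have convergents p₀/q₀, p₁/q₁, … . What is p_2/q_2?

37/3

Using pₖ = aₖpₖ₋₁ + pₖ₋₂, qₖ = aₖqₖ₋₁ + qₖ₋₂ (with p₋₁=1, p₋₂=0, q₋₁=0, q₋₂=1):
  k=0: a=12, p=12, q=1
  k=1: a=2, p=25, q=2
  k=2: a=1, p=37, q=3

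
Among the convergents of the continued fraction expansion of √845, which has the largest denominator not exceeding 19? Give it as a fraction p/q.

√845 = [29; 14, 1, 1, 14, 58, …] (period length 5).
Convergents:
  p_0/q_0 = 29/1
  p_1/q_1 = 407/14
  p_2/q_2 = 436/15
  p_3/q_3 = 843/29
q_2 = 15 ≤ 19 < 29 = q_3, so the answer is 436/15.

436/15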